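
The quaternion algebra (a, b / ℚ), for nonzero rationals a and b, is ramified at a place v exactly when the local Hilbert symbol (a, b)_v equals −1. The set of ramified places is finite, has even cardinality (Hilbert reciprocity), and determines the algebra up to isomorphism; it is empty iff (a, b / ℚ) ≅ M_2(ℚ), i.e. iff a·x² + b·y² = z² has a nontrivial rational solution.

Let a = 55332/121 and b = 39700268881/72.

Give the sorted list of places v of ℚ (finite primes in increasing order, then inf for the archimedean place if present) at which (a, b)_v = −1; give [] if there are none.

[23, 29, 43, 53]

Mod squares: a ≡ 1537, b ≡ 1620419138. Check v ∈ {∞, 2, 3, 7, 11, 13, 23, 29, 41, 43, 53}.
v=29: a=29^1·(≡22), b=29^1·(≡17) mod 29; (22|29)=+1, (17|29)=-1; (−1)^{1·1·14}·(+1)^1·(-1)^1 = -1.
v=11: a=11^-2·(≡2), b=11^0·(≡7) mod 11; (2|11)=-1, (7|11)=-1; (−1)^{-2·0·5}·(-1)^0·(-1)^-2 = +1.
v=2: v_2(a)=2, v_2(b)=-3; units ≡ 1, 1 (mod 8); ε·ε+αω+βω = 0·0+2·0+-3·0 ≡ 0  ⇒  (a,b)_2 = +1.
v=7: a=7^0·(≡2), b=7^2·(≡4) mod 7; (2|7)=+1, (4|7)=+1; (−1)^{0·2·3}·(+1)^2·(+1)^0 = +1.
v=53: a=53^1·(≡6), b=53^1·(≡34) mod 53; (6|53)=+1, (34|53)=-1; (−1)^{1·1·26}·(+1)^1·(-1)^1 = -1.
v=3: a=3^2·(≡1), b=3^-2·(≡2) mod 3; (1|3)=+1, (2|3)=-1; (−1)^{2·-2·1}·(+1)^-2·(-1)^2 = +1.
v=∞: 1537 > 0 and 1620419138 > 0  ⇒  (a,b)_∞ = +1.
v=23: a=23^0·(≡22), b=23^1·(≡2) mod 23; (22|23)=-1, (2|23)=+1; (−1)^{0·1·11}·(-1)^1·(+1)^0 = -1.
v=43: a=43^0·(≡28), b=43^1·(≡25) mod 43; (28|43)=-1, (25|43)=+1; (−1)^{0·1·21}·(-1)^1·(+1)^0 = -1.
v=13: a=13^0·(≡1), b=13^1·(≡3) mod 13; (1|13)=+1, (3|13)=+1; (−1)^{0·1·6}·(+1)^1·(+1)^0 = +1.
v=41: a=41^0·(≡9), b=41^1·(≡26) mod 41; (9|41)=+1, (26|41)=-1; (−1)^{0·1·20}·(+1)^1·(-1)^0 = +1.
(1537, 1620419138 / ℚ) ramifies at {23, 29, 43, 53}: a division algebra.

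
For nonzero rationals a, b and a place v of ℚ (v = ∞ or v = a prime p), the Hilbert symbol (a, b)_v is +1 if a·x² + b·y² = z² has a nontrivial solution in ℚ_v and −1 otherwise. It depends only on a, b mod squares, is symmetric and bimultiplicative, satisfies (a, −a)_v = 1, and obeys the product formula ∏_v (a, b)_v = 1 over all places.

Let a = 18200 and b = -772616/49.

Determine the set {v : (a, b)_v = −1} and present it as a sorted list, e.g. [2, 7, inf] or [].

(a, b) ≡ (182, -193154) mod (ℚ^×)²; places V = {2, 5, 7, 13, 17, 19, 23, ∞}.
(a,b)_∞: sgn(182)=+, sgn(-193154)=−, so +1.
(a,b)_7: α=1, u≡3; β=-2, v≡2 (mod 7); (3|7)=-1, (2|7)=+1; sign (−1)^0·-1^-2·+1^1 = +1.
(a,b)_2: α=3, β=3; u≡3, v≡7 (mod 8); ε(u)ε(v)=1·1, αω(v)=3·0, βω(u)=3·1; sum ≡ 0  ⇒  +1.
(a,b)_5: α=2, u≡3; β=0, v≡1 (mod 5); (3|5)=-1, (1|5)=+1; sign (−1)^0·-1^0·+1^2 = +1.
(a,b)_19: α=0, u≡17; β=1, v≡10 (mod 19); (17|19)=+1, (10|19)=-1; sign (−1)^0·+1^1·-1^0 = +1.
(a,b)_17: α=0, u≡10; β=1, v≡12 (mod 17); (10|17)=-1, (12|17)=-1; sign (−1)^0·-1^1·-1^0 = -1.
(a,b)_13: α=1, u≡9; β=1, v≡3 (mod 13); (9|13)=+1, (3|13)=+1; sign (−1)^0·+1^1·+1^1 = +1.
(a,b)_23: α=0, u≡7; β=1, v≡19 (mod 23); (7|23)=-1, (19|23)=-1; sign (−1)^0·-1^1·-1^0 = -1.
Ram(182, -193154) = {17, 23}; no ℚ_17-point on the conic.

[17, 23]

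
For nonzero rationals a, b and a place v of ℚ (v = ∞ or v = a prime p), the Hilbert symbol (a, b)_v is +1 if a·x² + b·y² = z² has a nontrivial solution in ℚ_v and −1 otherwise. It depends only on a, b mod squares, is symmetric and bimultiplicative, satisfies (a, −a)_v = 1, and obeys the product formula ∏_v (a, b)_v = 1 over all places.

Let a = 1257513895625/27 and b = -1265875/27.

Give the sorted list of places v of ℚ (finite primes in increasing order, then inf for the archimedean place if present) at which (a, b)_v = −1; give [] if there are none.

[2, 3, 13, 17, 19, 29, 31, 41]

Mod squares: a ≡ 35716371, b ≡ -151905. Check v ∈ {∞, 2, 3, 5, 13, 17, 19, 29, 31, 41}.
v=5: a=5^4·(≡4), b=5^3·(≡4) mod 5; (4|5)=+1, (4|5)=+1; (−1)^{4·3·2}·(+1)^3·(+1)^4 = +1.
v=17: a=17^1·(≡16), b=17^0·(≡3) mod 17; (16|17)=+1, (3|17)=-1; (−1)^{1·0·8}·(+1)^0·(-1)^1 = -1.
v=29: a=29^1·(≡12), b=29^0·(≡27) mod 29; (12|29)=-1, (27|29)=-1; (−1)^{1·0·14}·(-1)^0·(-1)^1 = -1.
v=41: a=41^1·(≡5), b=41^1·(≡6) mod 41; (5|41)=+1, (6|41)=-1; (−1)^{1·1·20}·(+1)^1·(-1)^1 = -1.
v=2: v_2(a)=0, v_2(b)=0; units ≡ 3, 7 (mod 8); ε·ε+αω+βω = 1·1+0·0+0·1 ≡ 1  ⇒  (a,b)_2 = -1.
v=∞: 35716371 > 0 and -151905 < 0  ⇒  (a,b)_∞ = +1.
v=19: a=19^1·(≡1), b=19^1·(≡1) mod 19; (1|19)=+1, (1|19)=+1; (−1)^{1·1·9}·(+1)^1·(+1)^1 = -1.
v=13: a=13^2·(≡5), b=13^1·(≡8) mod 13; (5|13)=-1, (8|13)=-1; (−1)^{2·1·6}·(-1)^1·(-1)^2 = -1.
v=3: a=3^-3·(≡2), b=3^-3·(≡2) mod 3; (2|3)=-1, (2|3)=-1; (−1)^{-3·-3·1}·(-1)^-3·(-1)^-3 = -1.
v=31: a=31^1·(≡24), b=31^0·(≡13) mod 31; (24|31)=-1, (13|31)=-1; (−1)^{1·0·15}·(-1)^0·(-1)^1 = -1.
|Ram(35716371, -151905)| = 8, even; anisotropic at {2, 3, 13, 17, 19, 29, 31, 41}.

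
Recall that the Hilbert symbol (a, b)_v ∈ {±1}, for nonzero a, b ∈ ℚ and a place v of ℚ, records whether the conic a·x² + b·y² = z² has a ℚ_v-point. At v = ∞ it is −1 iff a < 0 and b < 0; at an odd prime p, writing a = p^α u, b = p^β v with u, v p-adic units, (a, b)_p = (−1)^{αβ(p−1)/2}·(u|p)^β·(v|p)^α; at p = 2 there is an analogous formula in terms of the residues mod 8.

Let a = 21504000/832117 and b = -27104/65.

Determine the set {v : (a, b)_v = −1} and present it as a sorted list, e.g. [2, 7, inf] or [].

Mod squares: a ≡ 2730, b ≡ -910. Check v ∈ {∞, 2, 3, 5, 7, 11, 13, 23}.
v=23: a=23^-2·(≡9), b=23^0·(≡14) mod 23; (9|23)=+1, (14|23)=-1; (−1)^{-2·0·11}·(+1)^0·(-1)^-2 = +1.
v=7: a=7^1·(≡6), b=7^1·(≡3) mod 7; (6|7)=-1, (3|7)=-1; (−1)^{1·1·3}·(-1)^1·(-1)^1 = -1.
v=5: a=5^3·(≡1), b=5^-1·(≡2) mod 5; (1|5)=+1, (2|5)=-1; (−1)^{3·-1·2}·(+1)^-1·(-1)^3 = -1.
v=3: a=3^1·(≡1), b=3^0·(≡2) mod 3; (1|3)=+1, (2|3)=-1; (−1)^{1·0·1}·(+1)^0·(-1)^1 = -1.
v=2: v_2(a)=13, v_2(b)=5; units ≡ 5, 1 (mod 8); ε·ε+αω+βω = 0·0+13·0+5·1 ≡ 1  ⇒  (a,b)_2 = -1.
v=13: a=13^-1·(≡5), b=13^-1·(≡8) mod 13; (5|13)=-1, (8|13)=-1; (−1)^{-1·-1·6}·(-1)^-1·(-1)^-1 = +1.
v=11: a=11^-2·(≡6), b=11^2·(≡4) mod 11; (6|11)=-1, (4|11)=+1; (−1)^{-2·2·5}·(-1)^2·(+1)^-2 = +1.
v=∞: 2730 > 0 and -910 < 0  ⇒  (a,b)_∞ = +1.
|Ram(2730, -910)| = 4, even; anisotropic at {2, 3, 5, 7}.

[2, 3, 5, 7]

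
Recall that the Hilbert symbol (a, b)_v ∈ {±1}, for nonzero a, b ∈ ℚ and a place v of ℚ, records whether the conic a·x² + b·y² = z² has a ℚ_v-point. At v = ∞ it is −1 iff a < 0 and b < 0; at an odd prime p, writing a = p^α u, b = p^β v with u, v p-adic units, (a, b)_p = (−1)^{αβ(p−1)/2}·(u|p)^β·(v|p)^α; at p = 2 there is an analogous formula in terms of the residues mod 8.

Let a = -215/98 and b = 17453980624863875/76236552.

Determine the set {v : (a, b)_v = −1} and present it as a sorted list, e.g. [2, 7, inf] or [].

Mod squares: a ≡ -430, b ≡ 934390. Check v ∈ {∞, 2, 3, 5, 7, 29, 31, 41, 43, 53}.
v=41: a=41^0·(≡25), b=41^1·(≡22) mod 41; (25|41)=+1, (22|41)=-1; (−1)^{0·1·20}·(+1)^1·(-1)^0 = +1.
v=43: a=43^1·(≡39), b=43^3·(≡11) mod 43; (39|43)=-1, (11|43)=+1; (−1)^{1·3·21}·(-1)^3·(+1)^1 = +1.
v=∞: -430 < 0 and 934390 > 0  ⇒  (a,b)_∞ = +1.
v=7: a=7^-2·(≡1), b=7^-6·(≡2) mod 7; (1|7)=+1, (2|7)=+1; (−1)^{-2·-6·3}·(+1)^-6·(+1)^-2 = +1.
v=31: a=31^0·(≡19), b=31^2·(≡8) mod 31; (19|31)=+1, (8|31)=+1; (−1)^{0·2·15}·(+1)^2·(+1)^0 = +1.
v=3: a=3^0·(≡2), b=3^-4·(≡1) mod 3; (2|3)=-1, (1|3)=+1; (−1)^{0·-4·1}·(-1)^-4·(+1)^0 = +1.
v=2: v_2(a)=-1, v_2(b)=-3; units ≡ 1, 3 (mod 8); ε·ε+αω+βω = 0·1+-1·1+-3·0 ≡ 1  ⇒  (a,b)_2 = -1.
v=5: a=5^1·(≡4), b=5^3·(≡3) mod 5; (4|5)=+1, (3|5)=-1; (−1)^{1·3·2}·(+1)^3·(-1)^1 = -1.
v=53: a=53^0·(≡7), b=53^1·(≡5) mod 53; (7|53)=+1, (5|53)=-1; (−1)^{0·1·26}·(+1)^1·(-1)^0 = +1.
v=29: a=29^0·(≡20), b=29^2·(≡15) mod 29; (20|29)=+1, (15|29)=-1; (−1)^{0·2·14}·(+1)^2·(-1)^0 = +1.
|Ram(-430, 934390)| = 2, even; anisotropic at {2, 5}.

[2, 5]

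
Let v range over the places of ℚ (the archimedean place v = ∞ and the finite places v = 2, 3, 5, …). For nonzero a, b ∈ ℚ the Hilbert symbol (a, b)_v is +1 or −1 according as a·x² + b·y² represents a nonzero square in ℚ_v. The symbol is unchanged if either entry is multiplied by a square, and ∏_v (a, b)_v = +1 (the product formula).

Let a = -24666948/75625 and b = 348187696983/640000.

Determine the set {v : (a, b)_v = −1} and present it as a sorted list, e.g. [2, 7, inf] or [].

[2, 31]

(a, b) ≡ (-713, 23) mod (ℚ^×)²; places V = {2, 3, 5, 7, 11, 23, 31, ∞}.
(a,b)_∞: sgn(-713)=−, sgn(23)=+, so +1.
(a,b)_23: α=1, u≡14; β=1, v≡3 (mod 23); (14|23)=-1, (3|23)=+1; sign (−1)^1·-1^1·+1^1 = +1.
(a,b)_5: α=-4, u≡2; β=-4, v≡2 (mod 5); (2|5)=-1, (2|5)=-1; sign (−1)^0·-1^-4·-1^-4 = +1.
(a,b)_2: α=2, β=-10; u≡7, v≡7 (mod 8); ε(u)ε(v)=1·1, αω(v)=2·0, βω(u)=-10·0; sum ≡ 1  ⇒  -1.
(a,b)_3: α=2, u≡1; β=8, v≡2 (mod 3); (1|3)=+1, (2|3)=-1; sign (−1)^0·+1^8·-1^2 = +1.
(a,b)_7: α=0, u≡4; β=4, v≡2 (mod 7); (4|7)=+1, (2|7)=+1; sign (−1)^0·+1^4·+1^0 = +1.
(a,b)_11: α=-2, u≡10; β=0, v≡3 (mod 11); (10|11)=-1, (3|11)=+1; sign (−1)^0·-1^0·+1^-2 = +1.
(a,b)_31: α=3, u≡18; β=2, v≡17 (mod 31); (18|31)=+1, (17|31)=-1; sign (−1)^0·+1^2·-1^3 = -1.
Ram(-713, 23) = {2, 31}; no ℚ_2-point on the conic.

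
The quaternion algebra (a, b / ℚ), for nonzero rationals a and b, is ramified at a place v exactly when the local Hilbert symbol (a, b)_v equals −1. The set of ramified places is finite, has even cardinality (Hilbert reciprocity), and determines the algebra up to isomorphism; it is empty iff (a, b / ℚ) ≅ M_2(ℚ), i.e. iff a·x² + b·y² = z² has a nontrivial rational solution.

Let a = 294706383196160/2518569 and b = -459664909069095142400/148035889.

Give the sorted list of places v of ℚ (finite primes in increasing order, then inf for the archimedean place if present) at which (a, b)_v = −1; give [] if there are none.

[]

Mod squares: a ≡ 185, b ≡ -19721. Check v ∈ {∞, 2, 3, 5, 13, 17, 23, 37, 41}.
v=2: v_2(a)=12, v_2(b)=10; units ≡ 1, 7 (mod 8); ε·ε+αω+βω = 0·1+12·0+10·0 ≡ 0  ⇒  (a,b)_2 = +1.
v=∞: 185 > 0 and -19721 < 0  ⇒  (a,b)_∞ = +1.
v=13: a=13^2·(≡9), b=13^1·(≡3) mod 13; (9|13)=+1, (3|13)=+1; (−1)^{2·1·6}·(+1)^1·(+1)^2 = +1.
v=23: a=23^-4·(≡12), b=23^-6·(≡4) mod 23; (12|23)=+1, (4|23)=+1; (−1)^{-4·-6·11}·(+1)^-6·(+1)^-4 = +1.
v=37: a=37^3·(≡29), b=37^5·(≡23) mod 37; (29|37)=-1, (23|37)=-1; (−1)^{3·5·18}·(-1)^5·(-1)^3 = +1.
v=5: a=5^1·(≡3), b=5^2·(≡1) mod 5; (3|5)=-1, (1|5)=+1; (−1)^{1·2·2}·(-1)^2·(+1)^1 = +1.
v=41: a=41^2·(≡8), b=41^3·(≡27) mod 41; (8|41)=+1, (27|41)=-1; (−1)^{2·3·20}·(+1)^3·(-1)^2 = +1.
v=17: a=17^0·(≡1), b=17^2·(≡2) mod 17; (1|17)=+1, (2|17)=+1; (−1)^{0·2·8}·(+1)^2·(+1)^0 = +1.
v=3: a=3^-2·(≡2), b=3^0·(≡1) mod 3; (2|3)=-1, (1|3)=+1; (−1)^{-2·0·1}·(-1)^0·(+1)^-2 = +1.
Ram(a, b) = ∅: the form 185·x² + -19721·y² − z² is isotropic over every ℚ_v, so by Hasse–Minkowski it is isotropic over ℚ.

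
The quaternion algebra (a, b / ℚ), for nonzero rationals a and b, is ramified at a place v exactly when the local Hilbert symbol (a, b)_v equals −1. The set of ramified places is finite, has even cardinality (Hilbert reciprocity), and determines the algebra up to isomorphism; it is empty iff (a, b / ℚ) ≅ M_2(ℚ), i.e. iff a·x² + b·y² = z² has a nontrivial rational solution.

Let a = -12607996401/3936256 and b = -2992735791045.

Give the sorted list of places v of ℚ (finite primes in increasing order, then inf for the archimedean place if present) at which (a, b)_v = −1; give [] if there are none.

[2, 11, 13, inf]

(a, b) ≡ (-1001, -5005) mod (ℚ^×)²; places V = {2, 3, 5, 7, 11, 13, 19, 31, ∞}.
(a,b)_13: α=5, u≡1; β=3, v≡2 (mod 13); (1|13)=+1, (2|13)=-1; sign (−1)^0·+1^3·-1^5 = -1.
(a,b)_31: α=-2, u≡13; β=0, v≡23 (mod 31); (13|31)=-1, (23|31)=-1; sign (−1)^0·-1^0·-1^-2 = +1.
(a,b)_11: α=1, u≡8; β=3, v≡7 (mod 11); (8|11)=-1, (7|11)=-1; sign (−1)^1·-1^3·-1^1 = -1.
(a,b)_∞: sgn(-1001)=−, sgn(-5005)=−, so -1.
(a,b)_3: α=2, u≡1; β=4, v≡2 (mod 3); (1|3)=+1, (2|3)=-1; sign (−1)^0·+1^4·-1^2 = +1.
(a,b)_5: α=0, u≡4; β=1, v≡1 (mod 5); (4|5)=+1, (1|5)=+1; sign (−1)^0·+1^1·+1^0 = +1.
(a,b)_2: α=-12, β=0; u≡7, v≡3 (mod 8); ε(u)ε(v)=1·1, αω(v)=-12·1, βω(u)=0·0; sum ≡ 1  ⇒  -1.
(a,b)_19: α=0, u≡11; β=2, v≡9 (mod 19); (11|19)=+1, (9|19)=+1; sign (−1)^0·+1^2·+1^0 = +1.
(a,b)_7: α=3, u≡4; β=1, v≡3 (mod 7); (4|7)=+1, (3|7)=-1; sign (−1)^1·+1^1·-1^3 = +1.
|Ram(-1001, -5005)| = 4, even; anisotropic at {2, 11, 13, ∞}.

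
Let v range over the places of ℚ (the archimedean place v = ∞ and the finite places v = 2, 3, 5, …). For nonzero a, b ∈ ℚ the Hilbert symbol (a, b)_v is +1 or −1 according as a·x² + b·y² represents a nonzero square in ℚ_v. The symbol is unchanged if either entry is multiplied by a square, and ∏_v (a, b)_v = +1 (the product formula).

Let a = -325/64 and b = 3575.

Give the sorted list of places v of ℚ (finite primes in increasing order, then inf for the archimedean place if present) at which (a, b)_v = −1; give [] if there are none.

Mod squares: a ≡ -13, b ≡ 143. Check v ∈ {∞, 2, 5, 11, 13}.
v=2: v_2(a)=-6, v_2(b)=0; units ≡ 3, 7 (mod 8); ε·ε+αω+βω = 1·1+-6·0+0·1 ≡ 1  ⇒  (a,b)_2 = -1.
v=∞: -13 < 0 and 143 > 0  ⇒  (a,b)_∞ = +1.
v=13: a=13^1·(≡12), b=13^1·(≡2) mod 13; (12|13)=+1, (2|13)=-1; (−1)^{1·1·6}·(+1)^1·(-1)^1 = -1.
v=11: a=11^0·(≡3), b=11^1·(≡6) mod 11; (3|11)=+1, (6|11)=-1; (−1)^{0·1·5}·(+1)^1·(-1)^0 = +1.
v=5: a=5^2·(≡3), b=5^2·(≡3) mod 5; (3|5)=-1, (3|5)=-1; (−1)^{2·2·2}·(-1)^2·(-1)^2 = +1.
|Ram(-13, 143)| = 2, even; anisotropic at {2, 13}.

[2, 13]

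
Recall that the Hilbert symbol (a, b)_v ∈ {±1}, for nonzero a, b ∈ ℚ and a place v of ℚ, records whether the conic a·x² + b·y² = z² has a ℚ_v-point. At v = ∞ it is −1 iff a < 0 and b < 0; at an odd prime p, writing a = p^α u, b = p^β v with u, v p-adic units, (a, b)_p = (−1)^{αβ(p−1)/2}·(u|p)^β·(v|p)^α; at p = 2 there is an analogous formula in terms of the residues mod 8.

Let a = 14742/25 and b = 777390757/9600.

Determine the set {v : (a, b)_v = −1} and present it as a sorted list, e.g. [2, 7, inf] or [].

[3, 13]

Mod squares: a ≡ 182, b ≡ 78. Check v ∈ {∞, 2, 3, 5, 7, 11, 13, 19, 37}.
v=37: a=37^0·(≡11), b=37^2·(≡3) mod 37; (11|37)=+1, (3|37)=+1; (−1)^{0·2·18}·(+1)^2·(+1)^0 = +1.
v=11: a=11^0·(≡8), b=11^2·(≡3) mod 11; (8|11)=-1, (3|11)=+1; (−1)^{0·2·5}·(-1)^2·(+1)^0 = +1.
v=∞: 182 > 0 and 78 > 0  ⇒  (a,b)_∞ = +1.
v=13: a=13^1·(≡10), b=13^1·(≡5) mod 13; (10|13)=+1, (5|13)=-1; (−1)^{1·1·6}·(+1)^1·(-1)^1 = -1.
v=5: a=5^-2·(≡2), b=5^-2·(≡3) mod 5; (2|5)=-1, (3|5)=-1; (−1)^{-2·-2·2}·(-1)^-2·(-1)^-2 = +1.
v=3: a=3^4·(≡2), b=3^-1·(≡2) mod 3; (2|3)=-1, (2|3)=-1; (−1)^{4·-1·1}·(-1)^-1·(-1)^4 = -1.
v=19: a=19^0·(≡6), b=19^2·(≡3) mod 19; (6|19)=+1, (3|19)=-1; (−1)^{0·2·9}·(+1)^2·(-1)^0 = +1.
v=2: v_2(a)=1, v_2(b)=-7; units ≡ 3, 7 (mod 8); ε·ε+αω+βω = 1·1+1·0+-7·1 ≡ 0  ⇒  (a,b)_2 = +1.
v=7: a=7^1·(≡5), b=7^0·(≡1) mod 7; (5|7)=-1, (1|7)=+1; (−1)^{1·0·3}·(-1)^0·(+1)^1 = +1.
Ram(182, 78) = {3, 13}; no ℚ_3-point on the conic.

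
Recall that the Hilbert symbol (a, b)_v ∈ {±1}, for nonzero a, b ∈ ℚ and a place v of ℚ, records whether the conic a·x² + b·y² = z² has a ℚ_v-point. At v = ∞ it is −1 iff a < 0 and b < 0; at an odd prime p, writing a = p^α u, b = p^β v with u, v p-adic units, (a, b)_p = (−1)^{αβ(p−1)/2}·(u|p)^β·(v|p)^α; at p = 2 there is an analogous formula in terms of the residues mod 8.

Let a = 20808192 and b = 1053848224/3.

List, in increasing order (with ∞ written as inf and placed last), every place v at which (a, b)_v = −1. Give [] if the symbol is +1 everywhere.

(a, b) ≡ (81282, 197596542) mod (ℚ^×)²; places V = {2, 3, 11, 13, 17, 19, 23, 31, ∞}.
(a,b)_31: α=1, u≡20; β=1, v≡13 (mod 31); (20|31)=+1, (13|31)=-1; sign (−1)^1·+1^1·-1^1 = +1.
(a,b)_23: α=1, u≡22; β=1, v≡5 (mod 23); (22|23)=-1, (5|23)=-1; sign (−1)^1·-1^1·-1^1 = -1.
(a,b)_3: α=1, u≡1; β=-1, v≡1 (mod 3); (1|3)=+1, (1|3)=+1; sign (−1)^1·+1^-1·+1^1 = -1.
(a,b)_2: α=9, β=5; u≡1, v≡7 (mod 8); ε(u)ε(v)=0·1, αω(v)=9·0, βω(u)=5·0; sum ≡ 0  ⇒  +1.
(a,b)_17: α=0, u≡5; β=1, v≡15 (mod 17); (5|17)=-1, (15|17)=+1; sign (−1)^0·-1^1·+1^0 = -1.
(a,b)_∞: sgn(81282)=+, sgn(197596542)=+, so +1.
(a,b)_13: α=0, u≡2; β=1, v≡10 (mod 13); (2|13)=-1, (10|13)=+1; sign (−1)^0·-1^1·+1^0 = -1.
(a,b)_19: α=1, u≡8; β=1, v≡1 (mod 19); (8|19)=-1, (1|19)=+1; sign (−1)^1·-1^1·+1^1 = +1.
(a,b)_11: α=0, u≡9; β=1, v≡9 (mod 11); (9|11)=+1, (9|11)=+1; sign (−1)^0·+1^1·+1^0 = +1.
|Ram(81282, 197596542)| = 4, even; anisotropic at {3, 13, 17, 23}.

[3, 13, 17, 23]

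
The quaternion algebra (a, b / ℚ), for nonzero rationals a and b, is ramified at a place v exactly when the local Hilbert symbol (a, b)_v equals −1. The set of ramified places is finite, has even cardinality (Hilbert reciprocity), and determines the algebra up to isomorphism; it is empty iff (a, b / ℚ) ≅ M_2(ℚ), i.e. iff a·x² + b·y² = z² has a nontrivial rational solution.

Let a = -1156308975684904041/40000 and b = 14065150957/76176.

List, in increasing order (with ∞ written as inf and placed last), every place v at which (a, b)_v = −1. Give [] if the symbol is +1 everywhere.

Mod squares: a ≡ -209, b ≡ 321997. Check v ∈ {∞, 2, 3, 5, 7, 11, 13, 17, 19, 23, 31, 47}.
v=5: a=5^-4·(≡1), b=5^0·(≡2) mod 5; (1|5)=+1, (2|5)=-1; (−1)^{-4·0·2}·(+1)^0·(-1)^-4 = +1.
v=3: a=3^2·(≡1), b=3^-2·(≡1) mod 3; (1|3)=+1, (1|3)=+1; (−1)^{2·-2·1}·(+1)^-2·(+1)^2 = +1.
v=13: a=13^2·(≡1), b=13^1·(≡12) mod 13; (1|13)=+1, (12|13)=+1; (−1)^{2·1·6}·(+1)^1·(+1)^2 = +1.
v=31: a=31^2·(≡1), b=31^1·(≡28) mod 31; (1|31)=+1, (28|31)=+1; (−1)^{2·1·15}·(+1)^1·(+1)^2 = +1.
v=17: a=17^2·(≡12), b=17^1·(≡10) mod 17; (12|17)=-1, (10|17)=-1; (−1)^{2·1·8}·(-1)^1·(-1)^2 = -1.
v=19: a=19^1·(≡10), b=19^2·(≡17) mod 19; (10|19)=-1, (17|19)=+1; (−1)^{1·2·9}·(-1)^2·(+1)^1 = +1.
v=∞: -209 < 0 and 321997 > 0  ⇒  (a,b)_∞ = +1.
v=47: a=47^2·(≡31), b=47^1·(≡18) mod 47; (31|47)=-1, (18|47)=+1; (−1)^{2·1·23}·(-1)^1·(+1)^2 = -1.
v=7: a=7^2·(≡4), b=7^0·(≡2) mod 7; (4|7)=+1, (2|7)=+1; (−1)^{2·0·3}·(+1)^0·(+1)^2 = +1.
v=2: v_2(a)=-6, v_2(b)=-4; units ≡ 7, 5 (mod 8); ε·ε+αω+βω = 1·0+-6·1+-4·0 ≡ 0  ⇒  (a,b)_2 = +1.
v=11: a=11^3·(≡5), b=11^2·(≡1) mod 11; (5|11)=+1, (1|11)=+1; (−1)^{3·2·5}·(+1)^2·(+1)^3 = +1.
v=23: a=23^0·(≡17), b=23^-2·(≡21) mod 23; (17|23)=-1, (21|23)=-1; (−1)^{0·-2·11}·(-1)^-2·(-1)^0 = +1.
Ram(-209, 321997) = {17, 47}; no ℚ_17-point on the conic.

[17, 47]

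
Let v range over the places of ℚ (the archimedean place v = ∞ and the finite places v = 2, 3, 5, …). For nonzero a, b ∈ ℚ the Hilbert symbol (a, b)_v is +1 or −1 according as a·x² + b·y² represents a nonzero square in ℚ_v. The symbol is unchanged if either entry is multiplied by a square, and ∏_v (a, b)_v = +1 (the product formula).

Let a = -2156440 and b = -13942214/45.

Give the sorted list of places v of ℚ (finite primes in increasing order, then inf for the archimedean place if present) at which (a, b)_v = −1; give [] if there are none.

[2, 5, 13, inf]

(a, b) ≡ (-3190, -41470) mod (ℚ^×)²; places V = {2, 3, 5, 11, 13, 29, 41, ∞}.
(a,b)_29: α=1, u≡25; β=1, v≡7 (mod 29); (25|29)=+1, (7|29)=+1; sign (−1)^0·+1^1·+1^1 = +1.
(a,b)_41: α=0, u≡37; β=2, v≡38 (mod 41); (37|41)=+1, (38|41)=-1; sign (−1)^0·+1^2·-1^0 = +1.
(a,b)_11: α=1, u≡2; β=1, v≡1 (mod 11); (2|11)=-1, (1|11)=+1; sign (−1)^1·-1^1·+1^1 = +1.
(a,b)_2: α=3, β=1; u≡5, v≡1 (mod 8); ε(u)ε(v)=0·0, αω(v)=3·0, βω(u)=1·1; sum ≡ 1  ⇒  -1.
(a,b)_13: α=2, u≡6; β=1, v≡8 (mod 13); (6|13)=-1, (8|13)=-1; sign (−1)^0·-1^1·-1^2 = -1.
(a,b)_3: α=0, u≡2; β=-2, v≡2 (mod 3); (2|3)=-1, (2|3)=-1; sign (−1)^0·-1^-2·-1^0 = +1.
(a,b)_∞: sgn(-3190)=−, sgn(-41470)=−, so -1.
(a,b)_5: α=1, u≡2; β=-1, v≡4 (mod 5); (2|5)=-1, (4|5)=+1; sign (−1)^0·-1^-1·+1^1 = -1.
(-3190, -41470 / ℚ) ramifies at {2, 5, 13, ∞}: a division algebra.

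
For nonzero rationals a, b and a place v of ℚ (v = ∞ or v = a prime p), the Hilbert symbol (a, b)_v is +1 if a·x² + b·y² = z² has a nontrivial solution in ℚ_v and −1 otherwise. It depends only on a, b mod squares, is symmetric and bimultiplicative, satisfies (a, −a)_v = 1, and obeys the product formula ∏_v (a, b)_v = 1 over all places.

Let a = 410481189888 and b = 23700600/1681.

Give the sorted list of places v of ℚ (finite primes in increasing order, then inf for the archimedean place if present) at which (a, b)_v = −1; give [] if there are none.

[19, 23]

Mod squares: a ≡ 9177, b ≡ 2926. Check v ∈ {∞, 2, 3, 5, 7, 11, 19, 23, 41}.
v=41: a=41^0·(≡30), b=41^-2·(≡17) mod 41; (30|41)=-1, (17|41)=-1; (−1)^{0·-2·20}·(-1)^-2·(-1)^0 = +1.
v=5: a=5^0·(≡3), b=5^2·(≡4) mod 5; (3|5)=-1, (4|5)=+1; (−1)^{0·2·2}·(-1)^2·(+1)^0 = +1.
v=19: a=19^3·(≡2), b=19^1·(≡14) mod 19; (2|19)=-1, (14|19)=-1; (−1)^{3·1·9}·(-1)^1·(-1)^3 = -1.
v=2: v_2(a)=10, v_2(b)=3; units ≡ 1, 7 (mod 8); ε·ε+αω+βω = 0·1+10·0+3·0 ≡ 0  ⇒  (a,b)_2 = +1.
v=23: a=23^1·(≡16), b=23^0·(≡10) mod 23; (16|23)=+1, (10|23)=-1; (−1)^{1·0·11}·(+1)^0·(-1)^1 = -1.
v=11: a=11^2·(≡5), b=11^1·(≡7) mod 11; (5|11)=+1, (7|11)=-1; (−1)^{2·1·5}·(+1)^1·(-1)^2 = +1.
v=7: a=7^1·(≡4), b=7^1·(≡5) mod 7; (4|7)=+1, (5|7)=-1; (−1)^{1·1·3}·(+1)^1·(-1)^1 = +1.
v=3: a=3^1·(≡2), b=3^4·(≡1) mod 3; (2|3)=-1, (1|3)=+1; (−1)^{1·4·1}·(-1)^4·(+1)^1 = +1.
v=∞: 9177 > 0 and 2926 > 0  ⇒  (a,b)_∞ = +1.
Ram(9177, 2926) = {19, 23}; no ℚ_19-point on the conic.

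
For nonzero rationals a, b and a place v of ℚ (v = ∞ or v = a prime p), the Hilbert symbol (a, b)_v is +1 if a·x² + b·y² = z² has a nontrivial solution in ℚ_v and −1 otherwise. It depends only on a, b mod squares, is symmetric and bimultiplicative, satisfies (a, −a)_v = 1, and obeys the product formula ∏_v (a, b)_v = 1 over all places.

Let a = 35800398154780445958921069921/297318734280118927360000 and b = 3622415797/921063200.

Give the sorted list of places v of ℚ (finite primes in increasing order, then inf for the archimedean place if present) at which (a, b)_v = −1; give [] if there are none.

Mod squares: a ≡ 5681, b ≡ 874874. Check v ∈ {∞, 2, 3, 5, 7, 11, 13, 19, 23, 29, 37}.
v=3: a=3^4·(≡2), b=3^0·(≡2) mod 3; (2|3)=-1, (2|3)=-1; (−1)^{4·0·1}·(-1)^0·(-1)^4 = +1.
v=11: a=11^4·(≡1), b=11^1·(≡9) mod 11; (1|11)=+1, (9|11)=+1; (−1)^{4·1·5}·(+1)^1·(+1)^4 = +1.
v=37: a=37^-6·(≡31), b=37^-2·(≡34) mod 37; (31|37)=-1, (34|37)=+1; (−1)^{-6·-2·18}·(-1)^-2·(+1)^-6 = +1.
v=23: a=23^3·(≡10), b=23^1·(≡22) mod 23; (10|23)=-1, (22|23)=-1; (−1)^{3·1·11}·(-1)^1·(-1)^3 = -1.
v=19: a=19^3·(≡8), b=19^1·(≡11) mod 19; (8|19)=-1, (11|19)=+1; (−1)^{3·1·9}·(-1)^1·(+1)^3 = +1.
v=∞: 5681 > 0 and 874874 > 0  ⇒  (a,b)_∞ = +1.
v=5: a=5^-4·(≡1), b=5^-2·(≡4) mod 5; (1|5)=+1, (4|5)=+1; (−1)^{-4·-2·2}·(+1)^-2·(+1)^-4 = +1.
v=2: v_2(a)=-18, v_2(b)=-5; units ≡ 1, 5 (mod 8); ε·ε+αω+βω = 0·0+-18·1+-5·0 ≡ 0  ⇒  (a,b)_2 = +1.
v=13: a=13^7·(≡6), b=13^3·(≡10) mod 13; (6|13)=-1, (10|13)=+1; (−1)^{7·3·6}·(-1)^3·(+1)^7 = -1.
v=29: a=29^-4·(≡11), b=29^-2·(≡3) mod 29; (11|29)=-1, (3|29)=-1; (−1)^{-4·-2·14}·(-1)^-2·(-1)^-4 = +1.
v=7: a=7^8·(≡1), b=7^3·(≡2) mod 7; (1|7)=+1, (2|7)=+1; (−1)^{8·3·3}·(+1)^3·(+1)^8 = +1.
Ram(5681, 874874) = {13, 23}; no ℚ_13-point on the conic.

[13, 23]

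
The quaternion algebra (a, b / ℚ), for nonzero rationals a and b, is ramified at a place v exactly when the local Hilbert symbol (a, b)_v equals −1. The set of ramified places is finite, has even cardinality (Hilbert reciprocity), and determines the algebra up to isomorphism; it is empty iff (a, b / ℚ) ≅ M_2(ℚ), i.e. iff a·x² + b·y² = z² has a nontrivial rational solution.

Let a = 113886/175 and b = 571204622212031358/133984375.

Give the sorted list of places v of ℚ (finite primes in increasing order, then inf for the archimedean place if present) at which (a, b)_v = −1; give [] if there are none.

(a, b) ≡ (9842, 93501394) mod (ℚ^×)²; places V = {2, 3, 5, 7, 17, 19, 23, 29, 31, 37, ∞}.
(a,b)_5: α=-2, u≡3; β=-8, v≡1 (mod 5); (3|5)=-1, (1|5)=+1; sign (−1)^0·-1^-8·+1^-2 = +1.
(a,b)_31: α=0, u≡12; β=1, v≡3 (mod 31); (12|31)=-1, (3|31)=-1; sign (−1)^0·-1^1·-1^0 = -1.
(a,b)_17: α=0, u≡4; β=1, v≡9 (mod 17); (4|17)=+1, (9|17)=+1; sign (−1)^0·+1^1·+1^0 = +1.
(a,b)_19: α=1, u≡7; β=1, v≡12 (mod 19); (7|19)=+1, (12|19)=-1; sign (−1)^1·+1^1·-1^1 = +1.
(a,b)_29: α=0, u≡3; β=1, v≡23 (mod 29); (3|29)=-1, (23|29)=+1; sign (−1)^0·-1^1·+1^0 = -1.
(a,b)_23: α=0, u≡19; β=3, v≡11 (mod 23); (19|23)=-1, (11|23)=-1; sign (−1)^0·-1^3·-1^0 = -1.
(a,b)_3: α=4, u≡2; β=10, v≡1 (mod 3); (2|3)=-1, (1|3)=+1; sign (−1)^0·-1^10·+1^4 = +1.
(a,b)_37: α=1, u≡3; β=2, v≡3 (mod 37); (3|37)=+1, (3|37)=+1; sign (−1)^0·+1^2·+1^1 = +1.
(a,b)_∞: sgn(9842)=+, sgn(93501394)=+, so +1.
(a,b)_2: α=1, β=1; u≡1, v≡1 (mod 8); ε(u)ε(v)=0·0, αω(v)=1·0, βω(u)=1·0; sum ≡ 0  ⇒  +1.
(a,b)_7: α=-1, u≡6; β=-3, v≡3 (mod 7); (6|7)=-1, (3|7)=-1; sign (−1)^1·-1^-3·-1^-1 = -1.
|Ram(9842, 93501394)| = 4, even; anisotropic at {7, 23, 29, 31}.

[7, 23, 29, 31]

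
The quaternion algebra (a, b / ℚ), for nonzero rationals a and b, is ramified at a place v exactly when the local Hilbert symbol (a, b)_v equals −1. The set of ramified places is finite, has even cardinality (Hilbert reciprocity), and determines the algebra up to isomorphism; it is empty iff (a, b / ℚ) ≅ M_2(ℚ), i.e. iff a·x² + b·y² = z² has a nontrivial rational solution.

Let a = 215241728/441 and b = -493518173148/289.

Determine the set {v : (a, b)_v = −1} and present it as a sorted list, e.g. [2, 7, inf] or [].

[13, 23]

(a, b) ≡ (210197, -2312167) mod (ℚ^×)²; places V = {2, 3, 7, 11, 13, 17, 19, 23, 37, ∞}.
(a,b)_17: α=0, u≡15; β=-2, v≡10 (mod 17); (15|17)=+1, (10|17)=-1; sign (−1)^0·+1^-2·-1^0 = +1.
(a,b)_23: α=1, u≡1; β=1, v≡3 (mod 23); (1|23)=+1, (3|23)=+1; sign (−1)^1·+1^1·+1^1 = -1.
(a,b)_13: α=1, u≡4; β=1, v≡6 (mod 13); (4|13)=+1, (6|13)=-1; sign (−1)^0·+1^1·-1^1 = -1.
(a,b)_19: α=1, u≡7; β=1, v≡18 (mod 19); (7|19)=+1, (18|19)=-1; sign (−1)^1·+1^1·-1^1 = +1.
(a,b)_7: α=-2, u≡1; β=2, v≡3 (mod 7); (1|7)=+1, (3|7)=-1; sign (−1)^0·+1^2·-1^-2 = +1.
(a,b)_11: α=0, u≡9; β=3, v≡10 (mod 11); (9|11)=+1, (10|11)=-1; sign (−1)^0·+1^3·-1^0 = +1.
(a,b)_37: α=1, u≡6; β=1, v≡29 (mod 37); (6|37)=-1, (29|37)=-1; sign (−1)^0·-1^1·-1^1 = +1.
(a,b)_3: α=-2, u≡2; β=2, v≡2 (mod 3); (2|3)=-1, (2|3)=-1; sign (−1)^0·-1^2·-1^-2 = +1.
(a,b)_2: α=10, β=2; u≡5, v≡1 (mod 8); ε(u)ε(v)=0·0, αω(v)=10·0, βω(u)=2·1; sum ≡ 0  ⇒  +1.
(a,b)_∞: sgn(210197)=+, sgn(-2312167)=−, so +1.
Ram(210197, -2312167) = {13, 23}; no ℚ_13-point on the conic.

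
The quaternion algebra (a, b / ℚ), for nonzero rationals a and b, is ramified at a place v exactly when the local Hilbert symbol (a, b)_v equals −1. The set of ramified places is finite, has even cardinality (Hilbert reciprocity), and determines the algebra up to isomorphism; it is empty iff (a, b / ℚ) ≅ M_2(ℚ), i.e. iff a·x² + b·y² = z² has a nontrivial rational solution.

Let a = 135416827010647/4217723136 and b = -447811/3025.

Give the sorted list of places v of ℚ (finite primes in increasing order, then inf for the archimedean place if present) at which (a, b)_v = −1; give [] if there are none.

Mod squares: a ≡ 703, b ≡ -9139. Check v ∈ {∞, 2, 3, 5, 7, 11, 13, 19, 37, 41, 53}.
v=11: a=11^-2·(≡8), b=11^-2·(≡7) mod 11; (8|11)=-1, (7|11)=-1; (−1)^{-2·-2·5}·(-1)^-2·(-1)^-2 = +1.
v=2: v_2(a)=-8, v_2(b)=0; units ≡ 7, 5 (mod 8); ε·ε+αω+βω = 1·0+-8·1+0·0 ≡ 0  ⇒  (a,b)_2 = +1.
v=53: a=53^2·(≡39), b=53^0·(≡23) mod 53; (39|53)=-1, (23|53)=-1; (−1)^{2·0·26}·(-1)^0·(-1)^2 = +1.
v=13: a=13^4·(≡3), b=13^1·(≡9) mod 13; (3|13)=+1, (9|13)=+1; (−1)^{4·1·6}·(+1)^1·(+1)^4 = +1.
v=37: a=37^1·(≡8), b=37^1·(≡21) mod 37; (8|37)=-1, (21|37)=+1; (−1)^{1·1·18}·(-1)^1·(+1)^1 = -1.
v=5: a=5^0·(≡2), b=5^-2·(≡4) mod 5; (2|5)=-1, (4|5)=+1; (−1)^{0·-2·2}·(-1)^-2·(+1)^0 = +1.
v=7: a=7^4·(≡5), b=7^2·(≡3) mod 7; (5|7)=-1, (3|7)=-1; (−1)^{4·2·3}·(-1)^2·(-1)^4 = +1.
v=∞: 703 > 0 and -9139 < 0  ⇒  (a,b)_∞ = +1.
v=41: a=41^-2·(≡35), b=41^0·(≡1) mod 41; (35|41)=-1, (1|41)=+1; (−1)^{-2·0·20}·(-1)^0·(+1)^-2 = +1.
v=19: a=19^1·(≡2), b=19^1·(≡12) mod 19; (2|19)=-1, (12|19)=-1; (−1)^{1·1·9}·(-1)^1·(-1)^1 = -1.
v=3: a=3^-4·(≡1), b=3^0·(≡2) mod 3; (1|3)=+1, (2|3)=-1; (−1)^{-4·0·1}·(+1)^0·(-1)^-4 = +1.
Ram(703, -9139) = {19, 37}; no ℚ_19-point on the conic.

[19, 37]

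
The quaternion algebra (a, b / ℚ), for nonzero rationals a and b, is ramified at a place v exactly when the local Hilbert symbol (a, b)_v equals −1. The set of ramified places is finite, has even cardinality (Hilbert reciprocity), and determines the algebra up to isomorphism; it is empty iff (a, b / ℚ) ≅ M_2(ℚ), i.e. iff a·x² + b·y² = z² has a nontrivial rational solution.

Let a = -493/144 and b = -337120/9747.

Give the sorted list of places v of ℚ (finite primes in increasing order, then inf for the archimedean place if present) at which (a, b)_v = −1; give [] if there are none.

Mod squares: a ≡ -493, b ≡ -1290. Check v ∈ {∞, 2, 3, 5, 7, 17, 19, 29, 43}.
v=7: a=7^0·(≡1), b=7^2·(≡5) mod 7; (1|7)=+1, (5|7)=-1; (−1)^{0·2·3}·(+1)^2·(-1)^0 = +1.
v=19: a=19^0·(≡7), b=19^-2·(≡2) mod 19; (7|19)=+1, (2|19)=-1; (−1)^{0·-2·9}·(+1)^-2·(-1)^0 = +1.
v=43: a=43^0·(≡13), b=43^1·(≡1) mod 43; (13|43)=+1, (1|43)=+1; (−1)^{0·1·21}·(+1)^1·(+1)^0 = +1.
v=5: a=5^0·(≡3), b=5^1·(≡3) mod 5; (3|5)=-1, (3|5)=-1; (−1)^{0·1·2}·(-1)^1·(-1)^0 = -1.
v=2: v_2(a)=-4, v_2(b)=5; units ≡ 3, 3 (mod 8); ε·ε+αω+βω = 1·1+-4·1+5·1 ≡ 0  ⇒  (a,b)_2 = +1.
v=17: a=17^1·(≡7), b=17^0·(≡4) mod 17; (7|17)=-1, (4|17)=+1; (−1)^{1·0·8}·(-1)^0·(+1)^1 = +1.
v=3: a=3^-2·(≡2), b=3^-3·(≡2) mod 3; (2|3)=-1, (2|3)=-1; (−1)^{-2·-3·1}·(-1)^-3·(-1)^-2 = -1.
v=∞: -493 < 0 and -1290 < 0  ⇒  (a,b)_∞ = -1.
v=29: a=29^1·(≡17), b=29^0·(≡21) mod 29; (17|29)=-1, (21|29)=-1; (−1)^{1·0·14}·(-1)^0·(-1)^1 = -1.
(-493, -1290 / ℚ) ramifies at {3, 5, 29, ∞}: a division algebra.

[3, 5, 29, inf]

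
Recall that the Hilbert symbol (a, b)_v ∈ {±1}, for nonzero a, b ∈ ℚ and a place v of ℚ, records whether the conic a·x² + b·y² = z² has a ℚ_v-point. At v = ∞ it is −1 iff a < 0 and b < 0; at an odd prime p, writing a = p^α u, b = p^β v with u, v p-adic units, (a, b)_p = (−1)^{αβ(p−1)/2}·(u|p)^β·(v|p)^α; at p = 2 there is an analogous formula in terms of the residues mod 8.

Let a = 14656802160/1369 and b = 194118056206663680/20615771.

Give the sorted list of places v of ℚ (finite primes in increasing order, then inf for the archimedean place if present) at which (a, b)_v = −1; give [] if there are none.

[3, 5, 7, 11]

(a, b) ≡ (15015, 21945) mod (ℚ^×)²; places V = {2, 3, 5, 7, 11, 13, 19, 37, ∞}.
(a,b)_13: α=3, u≡11; β=4, v≡9 (mod 13); (11|13)=-1, (9|13)=+1; sign (−1)^0·-1^4·+1^3 = +1.
(a,b)_2: α=4, β=20; u≡7, v≡1 (mod 8); ε(u)ε(v)=1·0, αω(v)=4·0, βω(u)=20·0; sum ≡ 0  ⇒  +1.
(a,b)_∞: sgn(15015)=+, sgn(21945)=+, so +1.
(a,b)_19: α=2, u≡11; β=3, v≡10 (mod 19); (11|19)=+1, (10|19)=-1; sign (−1)^0·+1^3·-1^2 = +1.
(a,b)_3: α=1, u≡1; β=3, v≡1 (mod 3); (1|3)=+1, (1|3)=+1; sign (−1)^1·+1^3·+1^1 = -1.
(a,b)_11: α=1, u≡3; β=-1, v≡1 (mod 11); (3|11)=+1, (1|11)=+1; sign (−1)^1·+1^-1·+1^1 = -1.
(a,b)_5: α=1, u≡3; β=1, v≡1 (mod 5); (3|5)=-1, (1|5)=+1; sign (−1)^0·-1^1·+1^1 = -1.
(a,b)_37: α=-2, u≡4; β=-4, v≡33 (mod 37); (4|37)=+1, (33|37)=+1; sign (−1)^0·+1^-4·+1^-2 = +1.
(a,b)_7: α=1, u≡6; β=1, v≡6 (mod 7); (6|7)=-1, (6|7)=-1; sign (−1)^1·-1^1·-1^1 = -1.
|Ram(15015, 21945)| = 4, even; anisotropic at {3, 5, 7, 11}.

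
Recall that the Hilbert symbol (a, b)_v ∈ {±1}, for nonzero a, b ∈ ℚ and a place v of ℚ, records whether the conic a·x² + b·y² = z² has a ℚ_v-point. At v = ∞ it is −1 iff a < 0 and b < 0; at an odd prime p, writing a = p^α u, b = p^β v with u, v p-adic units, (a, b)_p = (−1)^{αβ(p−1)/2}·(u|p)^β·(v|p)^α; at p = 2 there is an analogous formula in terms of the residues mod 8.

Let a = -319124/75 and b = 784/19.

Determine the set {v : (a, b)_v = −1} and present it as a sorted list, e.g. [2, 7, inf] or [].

[13, 19]

Mod squares: a ≡ -663, b ≡ 19. Check v ∈ {∞, 2, 3, 5, 7, 13, 17, 19}.
v=∞: -663 < 0 and 19 > 0  ⇒  (a,b)_∞ = +1.
v=5: a=5^-2·(≡2), b=5^0·(≡1) mod 5; (2|5)=-1, (1|5)=+1; (−1)^{-2·0·2}·(-1)^0·(+1)^-2 = +1.
v=2: v_2(a)=2, v_2(b)=4; units ≡ 1, 3 (mod 8); ε·ε+αω+βω = 0·1+2·1+4·0 ≡ 0  ⇒  (a,b)_2 = +1.
v=17: a=17^1·(≡14), b=17^0·(≡1) mod 17; (14|17)=-1, (1|17)=+1; (−1)^{1·0·8}·(-1)^0·(+1)^1 = +1.
v=7: a=7^0·(≡4), b=7^2·(≡6) mod 7; (4|7)=+1, (6|7)=-1; (−1)^{0·2·3}·(+1)^2·(-1)^0 = +1.
v=13: a=13^1·(≡10), b=13^0·(≡5) mod 13; (10|13)=+1, (5|13)=-1; (−1)^{1·0·6}·(+1)^0·(-1)^1 = -1.
v=3: a=3^-1·(≡1), b=3^0·(≡1) mod 3; (1|3)=+1, (1|3)=+1; (−1)^{-1·0·1}·(+1)^0·(+1)^-1 = +1.
v=19: a=19^2·(≡10), b=19^-1·(≡5) mod 19; (10|19)=-1, (5|19)=+1; (−1)^{2·-1·9}·(-1)^-1·(+1)^2 = -1.
|Ram(-663, 19)| = 2, even; anisotropic at {13, 19}.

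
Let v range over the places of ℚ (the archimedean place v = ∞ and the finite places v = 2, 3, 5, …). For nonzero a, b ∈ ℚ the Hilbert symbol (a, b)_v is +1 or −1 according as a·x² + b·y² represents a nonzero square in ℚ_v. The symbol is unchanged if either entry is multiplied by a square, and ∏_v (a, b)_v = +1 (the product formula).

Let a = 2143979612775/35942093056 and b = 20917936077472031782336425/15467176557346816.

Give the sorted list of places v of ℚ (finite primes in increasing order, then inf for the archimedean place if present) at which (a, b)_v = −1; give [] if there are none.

Mod squares: a ≡ 39, b ≡ 273. Check v ∈ {∞, 2, 3, 5, 7, 11, 13, 17, 19, 29, 37, 41}.
v=2: v_2(a)=-8, v_2(b)=-16; units ≡ 7, 1 (mod 8); ε·ε+αω+βω = 1·0+-8·0+-16·0 ≡ 0  ⇒  (a,b)_2 = +1.
v=13: a=13^1·(≡12), b=13^3·(≡5) mod 13; (12|13)=+1, (5|13)=-1; (−1)^{1·3·6}·(+1)^3·(-1)^1 = -1.
v=7: a=7^4·(≡4), b=7^9·(≡1) mod 7; (4|7)=+1, (1|7)=+1; (−1)^{4·9·3}·(+1)^9·(+1)^4 = +1.
v=41: a=41^-2·(≡23), b=41^-4·(≡3) mod 41; (23|41)=+1, (3|41)=-1; (−1)^{-2·-4·20}·(+1)^-4·(-1)^-2 = +1.
v=37: a=37^0·(≡2), b=37^2·(≡17) mod 37; (2|37)=-1, (17|37)=-1; (−1)^{0·2·18}·(-1)^2·(-1)^0 = +1.
v=5: a=5^2·(≡1), b=5^2·(≡2) mod 5; (1|5)=+1, (2|5)=-1; (−1)^{2·2·2}·(+1)^2·(-1)^2 = +1.
v=17: a=17^-4·(≡6), b=17^-4·(≡9) mod 17; (6|17)=-1, (9|17)=+1; (−1)^{-4·-4·8}·(-1)^-4·(+1)^-4 = +1.
v=11: a=11^2·(≡10), b=11^0·(≡4) mod 11; (10|11)=-1, (4|11)=+1; (−1)^{2·0·5}·(-1)^0·(+1)^2 = +1.
v=19: a=19^0·(≡11), b=19^2·(≡17) mod 19; (11|19)=+1, (17|19)=+1; (−1)^{0·2·9}·(+1)^2·(+1)^0 = +1.
v=3: a=3^3·(≡1), b=3^3·(≡1) mod 3; (1|3)=+1, (1|3)=+1; (−1)^{3·3·1}·(+1)^3·(+1)^3 = -1.
v=∞: 39 > 0 and 273 > 0  ⇒  (a,b)_∞ = +1.
v=29: a=29^2·(≡14), b=29^4·(≡3) mod 29; (14|29)=-1, (3|29)=-1; (−1)^{2·4·14}·(-1)^4·(-1)^2 = +1.
(39, 273 / ℚ) ramifies at {3, 13}: a division algebra.

[3, 13]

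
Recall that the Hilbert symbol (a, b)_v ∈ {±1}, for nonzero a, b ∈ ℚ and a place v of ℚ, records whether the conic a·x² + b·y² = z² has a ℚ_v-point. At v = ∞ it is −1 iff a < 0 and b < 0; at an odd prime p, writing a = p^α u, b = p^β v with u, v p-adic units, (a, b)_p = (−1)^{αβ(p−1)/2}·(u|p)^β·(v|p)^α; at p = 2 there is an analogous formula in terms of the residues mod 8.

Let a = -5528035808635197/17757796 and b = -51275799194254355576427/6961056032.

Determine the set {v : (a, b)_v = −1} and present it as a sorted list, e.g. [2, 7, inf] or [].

[2, 3, 23, inf]

(a, b) ≡ (-1173, -34086) mod (ℚ^×)²; places V = {2, 3, 7, 11, 13, 17, 19, 23, 43, 47, ∞}.
(a,b)_47: α=2, u≡7; β=4, v≡7 (mod 47); (7|47)=+1, (7|47)=+1; sign (−1)^0·+1^4·+1^2 = +1.
(a,b)_7: α=-4, u≡6; β=-6, v≡4 (mod 7); (6|7)=-1, (4|7)=+1; sign (−1)^0·-1^-6·+1^-4 = +1.
(a,b)_19: α=2, u≡17; β=3, v≡9 (mod 19); (17|19)=+1, (9|19)=+1; sign (−1)^0·+1^3·+1^2 = +1.
(a,b)_2: α=-2, β=-5; u≡3, v≡5 (mod 8); ε(u)ε(v)=1·0, αω(v)=-2·1, βω(u)=-5·1; sum ≡ 1  ⇒  -1.
(a,b)_3: α=1, u≡2; β=1, v≡2 (mod 3); (2|3)=-1, (2|3)=-1; sign (−1)^1·-1^1·-1^1 = -1.
(a,b)_43: α=-2, u≡35; β=-2, v≡40 (mod 43); (35|43)=+1, (40|43)=+1; sign (−1)^0·+1^-2·+1^-2 = +1.
(a,b)_23: α=1, u≡18; β=1, v≡4 (mod 23); (18|23)=+1, (4|23)=+1; sign (−1)^1·+1^1·+1^1 = -1.
(a,b)_17: α=3, u≡15; β=4, v≡1 (mod 17); (15|17)=+1, (1|17)=+1; sign (−1)^0·+1^4·+1^3 = +1.
(a,b)_∞: sgn(-1173)=−, sgn(-34086)=−, so -1.
(a,b)_13: α=2, u≡12; β=3, v≡12 (mod 13); (12|13)=+1, (12|13)=+1; sign (−1)^0·+1^3·+1^2 = +1.
(a,b)_11: α=2, u≡5; β=2, v≡9 (mod 11); (5|11)=+1, (9|11)=+1; sign (−1)^0·+1^2·+1^2 = +1.
Ram(-1173, -34086) = {2, 3, 23, ∞}; no ℚ_2-point on the conic.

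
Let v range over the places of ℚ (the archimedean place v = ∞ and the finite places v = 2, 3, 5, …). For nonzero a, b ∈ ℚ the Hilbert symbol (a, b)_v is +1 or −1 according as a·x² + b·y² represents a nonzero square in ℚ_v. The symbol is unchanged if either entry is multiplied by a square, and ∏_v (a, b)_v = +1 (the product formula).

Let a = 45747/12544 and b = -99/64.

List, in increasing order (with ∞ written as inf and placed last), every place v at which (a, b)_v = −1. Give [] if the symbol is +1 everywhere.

[13, 17]

Mod squares: a ≡ 5083, b ≡ -11. Check v ∈ {∞, 2, 3, 7, 11, 13, 17, 23}.
v=13: a=13^1·(≡4), b=13^0·(≡8) mod 13; (4|13)=+1, (8|13)=-1; (−1)^{1·0·6}·(+1)^0·(-1)^1 = -1.
v=∞: 5083 > 0 and -11 < 0  ⇒  (a,b)_∞ = +1.
v=2: v_2(a)=-8, v_2(b)=-6; units ≡ 3, 5 (mod 8); ε·ε+αω+βω = 1·0+-8·1+-6·1 ≡ 0  ⇒  (a,b)_2 = +1.
v=11: a=11^0·(≡5), b=11^1·(≡10) mod 11; (5|11)=+1, (10|11)=-1; (−1)^{0·1·5}·(+1)^1·(-1)^0 = +1.
v=7: a=7^-2·(≡4), b=7^0·(≡6) mod 7; (4|7)=+1, (6|7)=-1; (−1)^{-2·0·3}·(+1)^0·(-1)^-2 = +1.
v=3: a=3^2·(≡1), b=3^2·(≡1) mod 3; (1|3)=+1, (1|3)=+1; (−1)^{2·2·1}·(+1)^2·(+1)^2 = +1.
v=17: a=17^1·(≡6), b=17^0·(≡12) mod 17; (6|17)=-1, (12|17)=-1; (−1)^{1·0·8}·(-1)^0·(-1)^1 = -1.
v=23: a=23^1·(≡14), b=23^0·(≡6) mod 23; (14|23)=-1, (6|23)=+1; (−1)^{1·0·11}·(-1)^0·(+1)^1 = +1.
|Ram(5083, -11)| = 2, even; anisotropic at {13, 17}.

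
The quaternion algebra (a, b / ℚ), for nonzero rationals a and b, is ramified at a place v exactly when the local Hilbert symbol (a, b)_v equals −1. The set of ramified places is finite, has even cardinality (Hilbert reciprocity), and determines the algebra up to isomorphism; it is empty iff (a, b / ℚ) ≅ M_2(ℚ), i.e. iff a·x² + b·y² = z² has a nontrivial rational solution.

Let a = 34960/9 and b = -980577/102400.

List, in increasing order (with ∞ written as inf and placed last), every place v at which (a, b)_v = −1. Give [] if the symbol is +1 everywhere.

(a, b) ≡ (2185, -377) mod (ℚ^×)²; places V = {2, 3, 5, 13, 17, 19, 23, 29, ∞}.
(a,b)_5: α=1, u≡3; β=-2, v≡3 (mod 5); (3|5)=-1, (3|5)=-1; sign (−1)^0·-1^-2·-1^1 = -1.
(a,b)_19: α=1, u≡6; β=0, v≡12 (mod 19); (6|19)=+1, (12|19)=-1; sign (−1)^0·+1^0·-1^1 = -1.
(a,b)_∞: sgn(2185)=+, sgn(-377)=−, so +1.
(a,b)_23: α=1, u≡13; β=0, v≡7 (mod 23); (13|23)=+1, (7|23)=-1; sign (−1)^0·+1^0·-1^1 = -1.
(a,b)_3: α=-2, u≡1; β=2, v≡1 (mod 3); (1|3)=+1, (1|3)=+1; sign (−1)^0·+1^2·+1^-2 = +1.
(a,b)_17: α=0, u≡16; β=2, v≡14 (mod 17); (16|17)=+1, (14|17)=-1; sign (−1)^0·+1^2·-1^0 = +1.
(a,b)_29: α=0, u≡21; β=1, v≡1 (mod 29); (21|29)=-1, (1|29)=+1; sign (−1)^0·-1^1·+1^0 = -1.
(a,b)_13: α=0, u≡9; β=1, v≡3 (mod 13); (9|13)=+1, (3|13)=+1; sign (−1)^0·+1^1·+1^0 = +1.
(a,b)_2: α=4, β=-12; u≡1, v≡7 (mod 8); ε(u)ε(v)=0·1, αω(v)=4·0, βω(u)=-12·0; sum ≡ 0  ⇒  +1.
Ram(2185, -377) = {5, 19, 23, 29}; no ℚ_5-point on the conic.

[5, 19, 23, 29]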